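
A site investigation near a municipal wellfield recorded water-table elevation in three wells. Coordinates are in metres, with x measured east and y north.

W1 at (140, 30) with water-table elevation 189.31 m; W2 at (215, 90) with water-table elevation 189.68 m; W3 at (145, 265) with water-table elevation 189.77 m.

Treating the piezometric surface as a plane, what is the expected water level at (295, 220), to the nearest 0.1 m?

190.2 m

With h = a·x + b·y + c and W1 as origin, the differences give:
  75·a + 60·b = +0.37
  5·a + 235·b = +0.46
Eliminate b (×235 and ×60, subtract): 17325·a = 59.350 → a = ∂h/∂x = +0.003426
Back-substitute: b = ∂h/∂y = +0.001885.
h(295, 220) = 189.31 + (+0.003426)·(155) + (+0.001885)·(190) = 189.31 +0.531 +0.358 = 190.199 m.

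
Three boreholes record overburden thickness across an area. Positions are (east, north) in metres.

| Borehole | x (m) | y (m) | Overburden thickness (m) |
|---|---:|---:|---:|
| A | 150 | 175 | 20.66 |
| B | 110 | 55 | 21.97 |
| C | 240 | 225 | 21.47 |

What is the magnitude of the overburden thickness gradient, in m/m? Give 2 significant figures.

Differences from A: to B (Δx, Δy, Δh) = (-40, -120, +1.31); to C = (90, 50, +0.81).
Solve a·Δx + b·Δy = Δd: det = (-40)·50 − 90·(-120) = 8800.
∂d/∂x = [(+1.31)·50 − (+0.81)·(-120)] / 8800 = +0.01849
∂d/∂y = [(-40)·(+0.81) − 90·(+1.31)] / 8800 = -0.01708
|∇f| = √(0.01849² + -0.01708²) = 0.02517 m/m

0.025 m/m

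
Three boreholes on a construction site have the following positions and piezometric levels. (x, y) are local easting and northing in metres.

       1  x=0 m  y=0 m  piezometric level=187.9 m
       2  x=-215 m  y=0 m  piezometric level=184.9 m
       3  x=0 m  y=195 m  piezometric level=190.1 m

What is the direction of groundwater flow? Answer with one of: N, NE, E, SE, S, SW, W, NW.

∂h/∂x = (184.9 − 187.9) / (-215 − 0) = +0.01395
∂h/∂y = (190.1 − 187.9) / (195 − 0) = +0.01128
Flow = −∇h = (-0.01395 east, -0.01128 north), which points southwest.

SW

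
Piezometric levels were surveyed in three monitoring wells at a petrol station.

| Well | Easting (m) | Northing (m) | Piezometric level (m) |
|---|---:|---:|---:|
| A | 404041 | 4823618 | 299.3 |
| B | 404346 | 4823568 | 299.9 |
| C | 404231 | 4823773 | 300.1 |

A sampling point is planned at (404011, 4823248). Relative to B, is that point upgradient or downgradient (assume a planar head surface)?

With h = a·x + b·y + c and A as origin, the differences give:
  305·a + (-50)·b = +0.6
  190·a + 155·b = +0.8
Eliminate b (×155 and ×(-50), subtract): 56775·a = 133.00 → a = ∂h/∂x = +0.002343
Back-substitute: b = ∂h/∂y = +0.002290.
Head at (404011, 4823248) = 299.3 + (+0.002343)·(-30) + (+0.002290)·(-370) = 298.38 m.
That is lower than the 299.9 m at B, so the point is downgradient.

downgradient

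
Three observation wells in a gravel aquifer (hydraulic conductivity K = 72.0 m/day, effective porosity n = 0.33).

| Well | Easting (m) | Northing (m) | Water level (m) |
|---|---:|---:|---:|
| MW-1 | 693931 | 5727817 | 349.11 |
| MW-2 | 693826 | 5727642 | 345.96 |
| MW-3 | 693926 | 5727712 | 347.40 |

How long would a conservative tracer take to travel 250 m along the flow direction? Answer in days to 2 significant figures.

70 days

With h = a·x + b·y + c and MW-1 as origin, the differences give:
  (-105)·a + (-175)·b = -3.15
  (-5)·a + (-105)·b = -1.71
Eliminate b (×(-105) and ×(-175), subtract): 10150·a = 31.500 → a = ∂h/∂x = +0.003103
Back-substitute: b = ∂h/∂y = +0.01614.
|∇h| = √(0.003103² + 0.01614²) = 0.01644
Seepage velocity v = K·i/n = 72.0 × 0.01644 / 0.33 = 3.587 m/day.
t = 250 / 3.587 = 69.7 days.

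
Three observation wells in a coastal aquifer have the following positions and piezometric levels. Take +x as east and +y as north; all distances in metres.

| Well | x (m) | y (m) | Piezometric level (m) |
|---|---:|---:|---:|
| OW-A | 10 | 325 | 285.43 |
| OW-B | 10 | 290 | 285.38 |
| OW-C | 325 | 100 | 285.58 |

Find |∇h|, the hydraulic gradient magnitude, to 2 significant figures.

0.0021

With h = a·x + b·y + c and OW-A as origin, the differences give:
  0·a + (-35)·b = -0.05
  315·a + (-225)·b = +0.15
Eliminate b (×(-225) and ×(-35), subtract): 11025·a = 16.500 → a = ∂h/∂x = +0.001497
Back-substitute: b = ∂h/∂y = +0.001429.
|∇h| = √(0.001497² + 0.001429²) = 0.00207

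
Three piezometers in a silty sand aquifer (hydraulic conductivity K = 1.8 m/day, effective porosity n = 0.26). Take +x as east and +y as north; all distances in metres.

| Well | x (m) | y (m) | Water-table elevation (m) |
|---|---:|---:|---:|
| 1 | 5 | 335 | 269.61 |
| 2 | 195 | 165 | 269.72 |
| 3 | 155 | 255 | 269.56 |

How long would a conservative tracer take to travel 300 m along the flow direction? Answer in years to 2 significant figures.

Differences from 1: to 2 (Δx, Δy, Δh) = (190, -170, +0.11); to 3 = (150, -80, -0.05).
Solve a·Δx + b·Δy = Δh: det = 190·(-80) − 150·(-170) = 10300.
∂h/∂x = [(+0.11)·(-80) − (-0.05)·(-170)] / 10300 = -0.001680
∂h/∂y = [190·(-0.05) − 150·(+0.11)] / 10300 = -0.002524
|∇h| = √(-0.001680² + -0.002524²) = 0.003032
Seepage velocity v = K·i/n = 1.8 × 0.003032 / 0.26 = 0.02099 m/day.
t = 300 / 0.02099 = 1.429e+04 days = 39.1 years.

39 years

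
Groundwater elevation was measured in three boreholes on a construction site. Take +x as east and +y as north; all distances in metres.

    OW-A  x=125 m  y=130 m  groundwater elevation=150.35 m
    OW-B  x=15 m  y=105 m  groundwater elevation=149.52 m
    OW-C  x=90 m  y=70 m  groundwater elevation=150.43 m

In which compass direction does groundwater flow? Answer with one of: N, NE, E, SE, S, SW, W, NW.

NW

Taking OW-A as reference: OW-B−OW-A = (-110, -25, -0.83); OW-C−OW-A = (-35, -60, +0.08).
Determinant of the coordinate differences = (-110)·(-60) − (-35)·(-25) = 5725.
∂h/∂x = [(-0.83)·(-60) − (+0.08)·(-25)] / 5725 = +0.009048
∂h/∂y = [(-110)·(+0.08) − (-35)·(-0.83)] / 5725 = -0.006611
Flow = −∇h = (-0.009048 east, +0.006611 north), which points northwest.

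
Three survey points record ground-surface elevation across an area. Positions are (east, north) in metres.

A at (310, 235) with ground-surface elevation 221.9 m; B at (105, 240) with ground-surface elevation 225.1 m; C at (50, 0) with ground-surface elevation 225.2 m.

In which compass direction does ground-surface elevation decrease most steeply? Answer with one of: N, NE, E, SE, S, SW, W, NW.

E

Three-point gradient (reference A): Δ to B = (-205, 5, +3.2), Δ to C = (-260, -235, +3.3).
∂z/∂x = -0.01553, ∂z/∂y = +0.003143 (det = 49475).
Steepest decrease is along −∇f = (+0.01553 E, -0.003143 N) → east.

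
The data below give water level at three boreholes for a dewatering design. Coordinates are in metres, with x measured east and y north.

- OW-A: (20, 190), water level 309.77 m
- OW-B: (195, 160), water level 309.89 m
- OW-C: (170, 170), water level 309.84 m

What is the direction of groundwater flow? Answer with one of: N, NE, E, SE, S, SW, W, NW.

Taking OW-A as reference: OW-B−OW-A = (175, -30, +0.12); OW-C−OW-A = (150, -20, +0.07).
Solve a·Δx + b·Δy = Δh: det = 175·(-20) − 150·(-30) = 1000.
∂h/∂x = [(+0.12)·(-20) − (+0.07)·(-30)] / 1000 = -0.0003000
∂h/∂y = [175·(+0.07) − 150·(+0.12)] / 1000 = -0.005750
Flow = −∇h = (+0.0003000 east, +0.005750 north), which points north.

N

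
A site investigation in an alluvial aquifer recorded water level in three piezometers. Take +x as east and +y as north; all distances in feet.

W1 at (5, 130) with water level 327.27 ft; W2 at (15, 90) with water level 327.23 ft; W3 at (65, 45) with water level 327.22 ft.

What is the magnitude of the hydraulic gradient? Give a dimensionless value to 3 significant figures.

Differences from W1: to W2 (Δx, Δy, Δh) = (10, -40, -0.04); to W3 = (60, -85, -0.05).
Solve a·Δx + b·Δy = Δh: det = 10·(-85) − 60·(-40) = 1550.
∂h/∂x = [(-0.04)·(-85) − (-0.05)·(-40)] / 1550 = +0.0009032
∂h/∂y = [10·(-0.05) − 60·(-0.04)] / 1550 = +0.001226
|∇h| = √(0.0009032² + 0.001226²) = 0.001523

0.00152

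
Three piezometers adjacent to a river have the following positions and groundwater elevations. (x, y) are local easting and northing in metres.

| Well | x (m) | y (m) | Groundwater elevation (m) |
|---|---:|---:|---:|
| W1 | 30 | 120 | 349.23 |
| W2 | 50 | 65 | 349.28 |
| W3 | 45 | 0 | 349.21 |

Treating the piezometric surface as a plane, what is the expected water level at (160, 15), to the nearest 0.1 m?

Differences from W1: to W2 (Δx, Δy, Δh) = (20, -55, +0.05); to W3 = (15, -120, -0.02).
Solve a·Δx + b·Δy = Δh: det = 20·(-120) − 15·(-55) = -1575.
∂h/∂x = [(+0.05)·(-120) − (-0.02)·(-55)] / -1575 = +0.004508
∂h/∂y = [20·(-0.02) − 15·(+0.05)] / -1575 = +0.0007302
h(160, 15) = 349.23 + (+0.004508)·(130) + (+0.0007302)·(-105) = 349.23 +0.586 -0.077 = 349.739 m.

349.7 m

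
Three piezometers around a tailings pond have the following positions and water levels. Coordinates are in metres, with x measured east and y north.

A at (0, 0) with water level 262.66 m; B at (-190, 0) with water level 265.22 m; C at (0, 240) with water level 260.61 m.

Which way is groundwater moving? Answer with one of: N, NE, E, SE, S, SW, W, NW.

∂h/∂x = (265.22 − 262.66) / (-190 − 0) = -0.01347
∂h/∂y = (260.61 − 262.66) / (240 − 0) = -0.008542
Flow = −∇h = (+0.01347 east, +0.008542 north), which points northeast.

NE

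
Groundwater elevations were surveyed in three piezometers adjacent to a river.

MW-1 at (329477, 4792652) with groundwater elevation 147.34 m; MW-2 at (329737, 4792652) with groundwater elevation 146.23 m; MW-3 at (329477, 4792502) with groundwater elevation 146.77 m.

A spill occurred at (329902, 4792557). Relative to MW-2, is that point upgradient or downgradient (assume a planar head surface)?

downgradient

∂h/∂x = (146.23 − 147.34) / (329737 − 329477) = -0.004269
∂h/∂y = (146.77 − 147.34) / (4792502 − 4792652) = +0.003800
Head at (329902, 4792557) = 147.34 + (-0.004269)·(425) + (+0.003800)·(-95) = 145.16 m.
That is lower than the 146.23 m at MW-2, so the point is downgradient.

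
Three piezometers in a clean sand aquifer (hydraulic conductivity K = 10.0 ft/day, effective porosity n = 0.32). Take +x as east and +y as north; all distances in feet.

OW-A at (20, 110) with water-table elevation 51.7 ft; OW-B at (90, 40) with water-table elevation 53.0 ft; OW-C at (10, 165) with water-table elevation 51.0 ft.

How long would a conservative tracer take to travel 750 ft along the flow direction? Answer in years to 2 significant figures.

4.9 years

Differences from OW-A: to OW-B (Δx, Δy, Δh) = (70, -70, +1.3); to OW-C = (-10, 55, -0.7).
Solve a·Δx + b·Δy = Δh: det = 70·55 − (-10)·(-70) = 3150.
∂h/∂x = [(+1.3)·55 − (-0.7)·(-70)] / 3150 = +0.007143
∂h/∂y = [70·(-0.7) − (-10)·(+1.3)] / 3150 = -0.01143
|∇h| = √(0.007143² + -0.01143²) = 0.01348
Seepage velocity v = K·i/n = 10.0 × 0.01348 / 0.32 = 0.4213 ft/day.
t = 750 / 0.4213 = 1780 days = 4.87 years.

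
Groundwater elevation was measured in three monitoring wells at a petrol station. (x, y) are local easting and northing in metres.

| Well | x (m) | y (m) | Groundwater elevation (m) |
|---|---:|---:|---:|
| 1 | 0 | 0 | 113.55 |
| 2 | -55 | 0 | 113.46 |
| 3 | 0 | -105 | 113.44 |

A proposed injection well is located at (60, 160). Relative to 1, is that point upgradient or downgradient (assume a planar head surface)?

∂h/∂x = (113.46 − 113.55) / (-55 − 0) = +0.001636
∂h/∂y = (113.44 − 113.55) / (-105 − 0) = +0.001048
Head at (60, 160) = 113.55 + (+0.001636)·(60) + (+0.001048)·(160) = 113.82 m.
That is higher than the 113.55 m at 1, so the point is upgradient.

upgradient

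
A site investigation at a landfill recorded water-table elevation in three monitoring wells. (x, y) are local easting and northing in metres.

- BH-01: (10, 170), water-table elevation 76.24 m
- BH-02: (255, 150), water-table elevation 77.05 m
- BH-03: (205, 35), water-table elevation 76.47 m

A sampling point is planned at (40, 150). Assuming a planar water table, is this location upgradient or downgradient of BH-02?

Three-point gradient (reference BH-01): Δ to BH-02 = (245, -20, +0.81), Δ to BH-03 = (195, -135, +0.23).
∂h/∂x = +0.003590, ∂h/∂y = +0.003482 (det = -29175).
Head at (40, 150) = 76.24 + (+0.003590)·(30) + (+0.003482)·(-20) = 76.28 m.
That is lower than the 77.05 m at BH-02, so the point is downgradient.

downgradient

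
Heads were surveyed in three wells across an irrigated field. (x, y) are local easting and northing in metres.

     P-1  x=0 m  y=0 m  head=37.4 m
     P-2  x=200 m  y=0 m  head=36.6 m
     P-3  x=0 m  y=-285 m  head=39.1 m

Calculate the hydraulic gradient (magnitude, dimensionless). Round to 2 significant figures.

∂h/∂x = (36.6 − 37.4) / (200 − 0) = -0.004000
∂h/∂y = (39.1 − 37.4) / (-285 − 0) = -0.005965
|∇h| = √(-0.004000² + -0.005965²) = 0.007182

0.0072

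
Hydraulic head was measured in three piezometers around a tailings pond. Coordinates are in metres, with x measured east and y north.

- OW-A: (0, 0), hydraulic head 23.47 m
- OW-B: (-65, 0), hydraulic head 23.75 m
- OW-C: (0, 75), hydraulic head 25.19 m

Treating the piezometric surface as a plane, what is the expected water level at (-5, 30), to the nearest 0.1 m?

∂h/∂x = (23.75 − 23.47) / (-65 − 0) = -0.004308
∂h/∂y = (25.19 − 23.47) / (75 − 0) = +0.02293
h(-5, 30) = 23.47 + (-0.004308)·(-5) + (+0.02293)·(30) = 23.47 +0.022 +0.688 = 24.180 m.

24.2 m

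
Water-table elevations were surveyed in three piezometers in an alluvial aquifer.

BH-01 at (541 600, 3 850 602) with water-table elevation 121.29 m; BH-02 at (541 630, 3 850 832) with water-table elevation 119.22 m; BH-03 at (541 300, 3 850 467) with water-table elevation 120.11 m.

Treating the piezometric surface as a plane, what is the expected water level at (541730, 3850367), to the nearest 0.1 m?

With h = a·x + b·y + c and BH-01 as origin, the differences give:
  30·a + 230·b = -2.07
  (-300)·a + (-135)·b = -1.18
Eliminate b (×(-135) and ×230, subtract): 64950·a = 550.850 → a = ∂h/∂x = +0.008481
Back-substitute: b = ∂h/∂y = -0.01011.
h(541730, 3850367) = 121.29 + (+0.008481)·(130) + (-0.01011)·(-235) = 121.29 +1.103 +2.375 = 124.768 m.

124.8 m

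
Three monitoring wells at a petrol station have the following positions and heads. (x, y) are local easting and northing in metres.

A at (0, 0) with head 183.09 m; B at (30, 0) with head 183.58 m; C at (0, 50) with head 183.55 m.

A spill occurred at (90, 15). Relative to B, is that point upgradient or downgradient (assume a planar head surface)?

∂h/∂x = (183.58 − 183.09) / (30 − 0) = +0.01633
∂h/∂y = (183.55 − 183.09) / (50 − 0) = +0.009200
Head at (90, 15) = 183.09 + (+0.01633)·(90) + (+0.009200)·(15) = 184.70 m.
That is higher than the 183.58 m at B, so the point is upgradient.

upgradient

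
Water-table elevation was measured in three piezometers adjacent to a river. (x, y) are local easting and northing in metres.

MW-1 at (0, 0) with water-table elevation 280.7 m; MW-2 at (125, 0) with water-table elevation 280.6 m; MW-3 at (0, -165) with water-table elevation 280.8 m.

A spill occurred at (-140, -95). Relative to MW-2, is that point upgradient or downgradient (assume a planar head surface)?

upgradient

∂h/∂x = (280.6 − 280.7) / (125 − 0) = -0.0008000
∂h/∂y = (280.8 − 280.7) / (-165 − 0) = -0.0006061
Head at (-140, -95) = 280.7 + (-0.0008000)·(-140) + (-0.0006061)·(-95) = 280.87 m.
That is higher than the 280.6 m at MW-2, so the point is upgradient.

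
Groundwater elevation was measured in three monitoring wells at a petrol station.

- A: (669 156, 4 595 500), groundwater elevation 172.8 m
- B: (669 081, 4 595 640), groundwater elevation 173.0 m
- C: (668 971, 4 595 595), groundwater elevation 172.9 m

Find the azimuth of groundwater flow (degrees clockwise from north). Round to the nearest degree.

190°

Differences from A: to B (Δx, Δy, Δh) = (-75, 140, +0.2); to C = (-185, 95, +0.1).
Solve a·Δx + b·Δy = Δh: det = (-75)·95 − (-185)·140 = 18775.
∂h/∂x = [(+0.2)·95 − (+0.1)·140] / 18775 = +0.0002663
∂h/∂y = [(-75)·(+0.1) − (-185)·(+0.2)] / 18775 = +0.001571
Flow direction (−∇h) has components (-0.0002663 E, -0.001571 N).
Azimuth = atan2(E, N) = atan2(-0.0002663, -0.001571) = 189.6° ≈ 190°.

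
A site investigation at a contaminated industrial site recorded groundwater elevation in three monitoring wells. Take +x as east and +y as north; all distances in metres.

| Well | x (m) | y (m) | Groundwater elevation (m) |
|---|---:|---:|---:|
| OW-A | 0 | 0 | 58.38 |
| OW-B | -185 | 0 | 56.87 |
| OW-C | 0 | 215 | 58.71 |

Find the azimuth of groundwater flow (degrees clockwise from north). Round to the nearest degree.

259°

∂h/∂x = (56.87 − 58.38) / (-185 − 0) = +0.008162
∂h/∂y = (58.71 − 58.38) / (215 − 0) = +0.001535
Flow direction (−∇h) has components (-0.008162 E, -0.001535 N).
Azimuth = atan2(E, N) = atan2(-0.008162, -0.001535) = 259.3° ≈ 259°.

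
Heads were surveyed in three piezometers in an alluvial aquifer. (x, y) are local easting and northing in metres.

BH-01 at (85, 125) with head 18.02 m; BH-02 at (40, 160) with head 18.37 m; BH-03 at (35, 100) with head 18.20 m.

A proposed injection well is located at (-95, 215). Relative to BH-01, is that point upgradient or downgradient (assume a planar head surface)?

Differences from BH-01: to BH-02 (Δx, Δy, Δh) = (-45, 35, +0.35); to BH-03 = (-50, -25, +0.18).
Determinant of the coordinate differences = (-45)·(-25) − (-50)·35 = 2875.
∂h/∂x = [(+0.35)·(-25) − (+0.18)·35] / 2875 = -0.005235
∂h/∂y = [(-45)·(+0.18) − (-50)·(+0.35)] / 2875 = +0.003270
Head at (-95, 215) = 18.02 + (-0.005235)·(-180) + (+0.003270)·(90) = 19.26 m.
That is higher than the 18.02 m at BH-01, so the point is upgradient.

upgradient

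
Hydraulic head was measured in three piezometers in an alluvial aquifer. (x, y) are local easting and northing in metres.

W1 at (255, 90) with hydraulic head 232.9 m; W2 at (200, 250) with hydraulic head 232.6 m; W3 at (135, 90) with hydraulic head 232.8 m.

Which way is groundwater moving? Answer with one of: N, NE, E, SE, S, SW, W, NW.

Taking W1 as reference: W2−W1 = (-55, 160, -0.3); W3−W1 = (-120, 0, -0.1).
Solve a·Δx + b·Δy = Δh: det = (-55)·0 − (-120)·160 = 19200.
∂h/∂x = [(-0.3)·0 − (-0.1)·160] / 19200 = +0.0008333
∂h/∂y = [(-55)·(-0.1) − (-120)·(-0.3)] / 19200 = -0.001589
Flow = −∇h = (-0.0008333 east, +0.001589 north), which points northwest.

NW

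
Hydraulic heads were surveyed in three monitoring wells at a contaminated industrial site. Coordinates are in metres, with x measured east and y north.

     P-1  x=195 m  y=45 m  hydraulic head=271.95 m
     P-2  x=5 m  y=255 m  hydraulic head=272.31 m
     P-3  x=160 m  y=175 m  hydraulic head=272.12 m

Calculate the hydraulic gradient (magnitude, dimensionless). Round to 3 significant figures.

With h = a·x + b·y + c and P-1 as origin, the differences give:
  (-190)·a + 210·b = +0.36
  (-35)·a + 130·b = +0.17
Eliminate b (×130 and ×210, subtract): -17350·a = 11.100 → a = ∂h/∂x = -0.0006398
Back-substitute: b = ∂h/∂y = +0.001135.
|∇h| = √(-0.0006398² + 0.001135²) = 0.001303

0.00130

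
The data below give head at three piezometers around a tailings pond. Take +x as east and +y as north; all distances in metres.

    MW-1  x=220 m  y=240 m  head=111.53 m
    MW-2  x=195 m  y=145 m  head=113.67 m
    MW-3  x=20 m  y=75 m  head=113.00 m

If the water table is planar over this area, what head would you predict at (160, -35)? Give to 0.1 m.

117.9 m

Differences from MW-1: to MW-2 (Δx, Δy, Δh) = (-25, -95, +2.14); to MW-3 = (-200, -165, +1.47).
Solve a·Δx + b·Δy = Δh: det = (-25)·(-165) − (-200)·(-95) = -14875.
∂h/∂x = [(+2.14)·(-165) − (+1.47)·(-95)] / -14875 = +0.01435
∂h/∂y = [(-25)·(+1.47) − (-200)·(+2.14)] / -14875 = -0.02630
h(160, -35) = 111.53 + (+0.01435)·(-60) + (-0.02630)·(-275) = 111.53 -0.861 +7.233 = 117.902 m.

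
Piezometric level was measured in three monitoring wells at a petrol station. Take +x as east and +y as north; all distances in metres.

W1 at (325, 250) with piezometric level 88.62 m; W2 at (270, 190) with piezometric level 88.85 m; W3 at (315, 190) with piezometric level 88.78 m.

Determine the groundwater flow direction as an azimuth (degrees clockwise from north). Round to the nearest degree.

033°

Taking W1 as reference: W2−W1 = (-55, -60, +0.23); W3−W1 = (-10, -60, +0.16).
Determinant of the coordinate differences = (-55)·(-60) − (-10)·(-60) = 2700.
∂h/∂x = [(+0.23)·(-60) − (+0.16)·(-60)] / 2700 = -0.001556
∂h/∂y = [(-55)·(+0.16) − (-10)·(+0.23)] / 2700 = -0.002407
Flow direction (−∇h) has components (+0.001556 E, +0.002407 N).
Azimuth = atan2(E, N) = atan2(+0.001556, +0.002407) = 32.9° ≈ 033°.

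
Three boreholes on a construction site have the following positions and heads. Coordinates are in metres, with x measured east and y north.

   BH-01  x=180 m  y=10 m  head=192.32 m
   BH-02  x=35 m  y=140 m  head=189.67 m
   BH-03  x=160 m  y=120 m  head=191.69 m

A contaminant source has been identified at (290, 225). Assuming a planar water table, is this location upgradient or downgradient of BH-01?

upgradient

Differences from BH-01: to BH-02 (Δx, Δy, Δh) = (-145, 130, -2.65); to BH-03 = (-20, 110, -0.63).
Solve a·Δx + b·Δy = Δh: det = (-145)·110 − (-20)·130 = -13350.
∂h/∂x = [(-2.65)·110 − (-0.63)·130] / -13350 = +0.01570
∂h/∂y = [(-145)·(-0.63) − (-20)·(-2.65)] / -13350 = -0.002873
Head at (290, 225) = 192.32 + (+0.01570)·(110) + (-0.002873)·(215) = 193.43 m.
That is higher than the 192.32 m at BH-01, so the point is upgradient.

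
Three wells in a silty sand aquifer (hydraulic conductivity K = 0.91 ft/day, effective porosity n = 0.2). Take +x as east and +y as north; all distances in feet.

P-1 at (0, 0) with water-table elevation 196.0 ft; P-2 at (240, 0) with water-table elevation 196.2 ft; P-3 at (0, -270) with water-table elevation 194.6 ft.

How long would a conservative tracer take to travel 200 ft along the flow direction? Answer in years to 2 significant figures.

23 years

∂h/∂x = (196.2 − 196.0) / (240 − 0) = +0.0008333
∂h/∂y = (194.6 − 196.0) / (-270 − 0) = +0.005185
|∇h| = √(0.0008333² + 0.005185²) = 0.005252
Seepage velocity v = K·i/n = 0.91 × 0.005252 / 0.2 = 0.0239 ft/day.
t = 200 / 0.0239 = 8368 days = 22.9 years.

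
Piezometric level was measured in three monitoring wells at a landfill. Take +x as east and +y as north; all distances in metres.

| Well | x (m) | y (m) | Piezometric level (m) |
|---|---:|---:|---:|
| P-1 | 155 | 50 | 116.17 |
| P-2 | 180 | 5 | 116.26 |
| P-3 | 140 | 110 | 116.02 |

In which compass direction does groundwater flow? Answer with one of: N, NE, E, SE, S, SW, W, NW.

NE

With h = a·x + b·y + c and P-1 as origin, the differences give:
  25·a + (-45)·b = +0.09
  (-15)·a + 60·b = -0.15
Eliminate b (×60 and ×(-45), subtract): 825·a = -1.350 → a = ∂h/∂x = -0.001636
Back-substitute: b = ∂h/∂y = -0.002909.
Flow = −∇h = (+0.001636 east, +0.002909 north), which points northeast.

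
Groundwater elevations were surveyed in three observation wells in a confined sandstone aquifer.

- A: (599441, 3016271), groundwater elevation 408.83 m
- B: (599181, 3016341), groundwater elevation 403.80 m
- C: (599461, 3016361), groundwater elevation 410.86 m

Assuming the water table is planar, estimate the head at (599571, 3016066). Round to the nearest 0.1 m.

408.4 m

Differences from A: to B (Δx, Δy, Δh) = (-260, 70, -5.03); to C = (20, 90, +2.03).
Determinant of the coordinate differences = (-260)·90 − 20·70 = -24800.
∂h/∂x = [(-5.03)·90 − (+2.03)·70] / -24800 = +0.02398
∂h/∂y = [(-260)·(+2.03) − 20·(-5.03)] / -24800 = +0.01723
h(599571, 3016066) = 408.83 + (+0.02398)·(130) + (+0.01723)·(-205) = 408.83 +3.118 -3.531 = 408.417 m.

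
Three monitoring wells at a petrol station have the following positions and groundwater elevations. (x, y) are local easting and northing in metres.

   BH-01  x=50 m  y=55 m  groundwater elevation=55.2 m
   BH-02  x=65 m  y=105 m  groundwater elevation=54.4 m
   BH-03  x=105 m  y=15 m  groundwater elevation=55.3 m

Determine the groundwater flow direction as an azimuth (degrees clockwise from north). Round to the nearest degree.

Taking BH-01 as reference: BH-02−BH-01 = (15, 50, -0.8); BH-03−BH-01 = (55, -40, +0.1).
Determinant of the coordinate differences = 15·(-40) − 55·50 = -3350.
∂h/∂x = [(-0.8)·(-40) − (+0.1)·50] / -3350 = -0.008060
∂h/∂y = [15·(+0.1) − 55·(-0.8)] / -3350 = -0.01358
Flow direction (−∇h) has components (+0.008060 E, +0.01358 N).
Azimuth = atan2(E, N) = atan2(+0.008060, +0.01358) = 30.7° ≈ 031°.

031°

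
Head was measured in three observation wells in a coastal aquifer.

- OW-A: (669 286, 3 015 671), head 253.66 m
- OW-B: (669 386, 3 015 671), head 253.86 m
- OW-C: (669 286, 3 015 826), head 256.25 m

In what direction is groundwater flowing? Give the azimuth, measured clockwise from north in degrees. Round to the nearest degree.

∂h/∂x = (253.86 − 253.66) / (669386 − 669286) = +0.002000
∂h/∂y = (256.25 − 253.66) / (3015826 − 3015671) = +0.01671
Flow direction (−∇h) has components (-0.002000 E, -0.01671 N).
Azimuth = atan2(E, N) = atan2(-0.002000, -0.01671) = 186.8° ≈ 187°.

187°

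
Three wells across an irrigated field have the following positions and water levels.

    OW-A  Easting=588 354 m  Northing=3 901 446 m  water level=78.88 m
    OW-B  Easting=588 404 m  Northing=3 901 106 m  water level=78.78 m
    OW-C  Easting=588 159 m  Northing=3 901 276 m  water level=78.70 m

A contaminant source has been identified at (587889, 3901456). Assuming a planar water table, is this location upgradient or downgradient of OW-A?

downgradient

Differences from OW-A: to OW-B (Δx, Δy, Δh) = (50, -340, -0.10); to OW-C = (-195, -170, -0.18).
Solve a·Δx + b·Δy = Δh: det = 50·(-170) − (-195)·(-340) = -74800.
∂h/∂x = [(-0.10)·(-170) − (-0.18)·(-340)] / -74800 = +0.0005909
∂h/∂y = [50·(-0.18) − (-195)·(-0.10)] / -74800 = +0.0003810
Head at (587889, 3901456) = 78.88 + (+0.0005909)·(-465) + (+0.0003810)·(10) = 78.61 m.
That is lower than the 78.88 m at OW-A, so the point is downgradient.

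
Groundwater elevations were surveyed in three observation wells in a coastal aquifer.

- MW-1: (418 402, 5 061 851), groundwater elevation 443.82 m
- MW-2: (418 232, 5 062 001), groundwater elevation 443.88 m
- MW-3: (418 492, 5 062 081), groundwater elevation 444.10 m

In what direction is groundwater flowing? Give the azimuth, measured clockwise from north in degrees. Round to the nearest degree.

Three-point gradient (reference MW-1): Δ to MW-2 = (-170, 150, +0.06), Δ to MW-3 = (90, 230, +0.28).
∂h/∂x = +0.0005361, ∂h/∂y = +0.001008 (det = -52600).
Flow direction (−∇h) has components (-0.0005361 E, -0.001008 N).
Azimuth = atan2(E, N) = atan2(-0.0005361, -0.001008) = 208.0° ≈ 208°.

208°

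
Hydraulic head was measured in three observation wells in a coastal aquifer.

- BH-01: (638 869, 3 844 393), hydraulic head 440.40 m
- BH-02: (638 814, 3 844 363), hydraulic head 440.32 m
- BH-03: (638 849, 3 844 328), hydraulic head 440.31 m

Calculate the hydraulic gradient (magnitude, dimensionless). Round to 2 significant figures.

Differences from BH-01: to BH-02 (Δx, Δy, Δh) = (-55, -30, -0.08); to BH-03 = (-20, -65, -0.09).
Solve a·Δx + b·Δy = Δh: det = (-55)·(-65) − (-20)·(-30) = 2975.
∂h/∂x = [(-0.08)·(-65) − (-0.09)·(-30)] / 2975 = +0.0008403
∂h/∂y = [(-55)·(-0.09) − (-20)·(-0.08)] / 2975 = +0.001126
|∇h| = √(0.0008403² + 0.001126²) = 0.001405

0.0014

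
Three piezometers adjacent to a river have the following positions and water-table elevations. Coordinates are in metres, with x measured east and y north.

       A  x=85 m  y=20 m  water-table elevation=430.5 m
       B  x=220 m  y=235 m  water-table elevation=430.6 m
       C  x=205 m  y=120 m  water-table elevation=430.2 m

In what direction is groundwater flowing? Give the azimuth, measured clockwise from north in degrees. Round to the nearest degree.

With h = a·x + b·y + c and A as origin, the differences give:
  135·a + 215·b = +0.1
  120·a + 100·b = -0.3
Eliminate b (×100 and ×215, subtract): -12300·a = 74.50 → a = ∂h/∂x = -0.006057
Back-substitute: b = ∂h/∂y = +0.004268.
Flow direction (−∇h) has components (+0.006057 E, -0.004268 N).
Azimuth = atan2(E, N) = atan2(+0.006057, -0.004268) = 125.2° ≈ 125°.

125°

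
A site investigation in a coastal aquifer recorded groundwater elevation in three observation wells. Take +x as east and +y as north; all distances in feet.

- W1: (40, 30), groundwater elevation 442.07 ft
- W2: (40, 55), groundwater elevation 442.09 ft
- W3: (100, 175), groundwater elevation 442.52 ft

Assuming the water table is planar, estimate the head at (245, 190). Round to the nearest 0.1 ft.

Differences from W1: to W2 (Δx, Δy, Δh) = (0, 25, +0.02); to W3 = (60, 145, +0.45).
Determinant of the coordinate differences = 0·145 − 60·25 = -1500.
∂h/∂x = [(+0.02)·145 − (+0.45)·25] / -1500 = +0.005567
∂h/∂y = [0·(+0.45) − 60·(+0.02)] / -1500 = +0.0008000
h(245, 190) = 442.07 + (+0.005567)·(205) + (+0.0008000)·(160) = 442.07 +1.141 +0.128 = 443.339 ft.

443.3 ft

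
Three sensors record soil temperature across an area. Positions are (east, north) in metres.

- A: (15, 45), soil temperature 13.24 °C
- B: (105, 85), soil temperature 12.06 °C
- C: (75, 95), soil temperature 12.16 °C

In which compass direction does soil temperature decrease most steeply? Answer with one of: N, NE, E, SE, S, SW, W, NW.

Taking A as reference: B−A = (90, 40, -1.18); C−A = (60, 50, -1.08).
Solve a·Δx + b·Δy = ΔT: det = 90·50 − 60·40 = 2100.
∂T/∂x = [(-1.18)·50 − (-1.08)·40] / 2100 = -0.007524
∂T/∂y = [90·(-1.08) − 60·(-1.18)] / 2100 = -0.01257
Steepest decrease is along −∇f = (+0.007524 E, +0.01257 N) → northeast.

NE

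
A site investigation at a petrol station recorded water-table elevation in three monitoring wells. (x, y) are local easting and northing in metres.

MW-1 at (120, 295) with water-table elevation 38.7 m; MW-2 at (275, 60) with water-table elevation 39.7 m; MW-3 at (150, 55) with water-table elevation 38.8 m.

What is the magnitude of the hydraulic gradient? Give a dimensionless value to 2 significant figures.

Taking MW-1 as reference: MW-2−MW-1 = (155, -235, +1.0); MW-3−MW-1 = (30, -240, +0.1).
Determinant of the coordinate differences = 155·(-240) − 30·(-235) = -30150.
∂h/∂x = [(+1.0)·(-240) − (+0.1)·(-235)] / -30150 = +0.007181
∂h/∂y = [155·(+0.1) − 30·(+1.0)] / -30150 = +0.0004809
|∇h| = √(0.007181² + 0.0004809²) = 0.007197

0.0072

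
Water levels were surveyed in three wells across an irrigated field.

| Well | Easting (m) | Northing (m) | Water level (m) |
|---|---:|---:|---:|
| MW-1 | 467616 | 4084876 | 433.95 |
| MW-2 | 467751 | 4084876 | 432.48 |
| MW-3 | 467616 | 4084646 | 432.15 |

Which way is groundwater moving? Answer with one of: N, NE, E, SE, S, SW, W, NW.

∂h/∂x = (432.48 − 433.95) / (467751 − 467616) = -0.01089
∂h/∂y = (432.15 − 433.95) / (4084646 − 4084876) = +0.007826
Flow = −∇h = (+0.01089 east, -0.007826 north), which points southeast.

SE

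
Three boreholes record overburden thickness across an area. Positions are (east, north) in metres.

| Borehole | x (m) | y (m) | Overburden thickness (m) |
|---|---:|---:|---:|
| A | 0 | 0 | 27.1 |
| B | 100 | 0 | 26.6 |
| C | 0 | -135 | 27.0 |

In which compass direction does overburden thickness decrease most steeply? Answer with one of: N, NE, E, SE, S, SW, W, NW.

∂d/∂x = (26.6 − 27.1) / (100 − 0) = -0.005000
∂d/∂y = (27.0 − 27.1) / (-135 − 0) = +0.0007407
Steepest decrease is along −∇f = (+0.005000 E, -0.0007407 N) → east.

E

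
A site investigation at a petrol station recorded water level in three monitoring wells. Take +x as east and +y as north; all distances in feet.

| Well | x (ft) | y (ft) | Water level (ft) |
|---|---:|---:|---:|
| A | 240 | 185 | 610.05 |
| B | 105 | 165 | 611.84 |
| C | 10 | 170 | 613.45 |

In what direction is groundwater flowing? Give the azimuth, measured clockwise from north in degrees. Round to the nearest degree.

Differences from A: to B (Δx, Δy, Δh) = (-135, -20, +1.79); to C = (-230, -15, +3.40).
Solve a·Δx + b·Δy = Δh: det = (-135)·(-15) − (-230)·(-20) = -2575.
∂h/∂x = [(+1.79)·(-15) − (+3.40)·(-20)] / -2575 = -0.01598
∂h/∂y = [(-135)·(+3.40) − (-230)·(+1.79)] / -2575 = +0.01837
Flow direction (−∇h) has components (+0.01598 E, -0.01837 N).
Azimuth = atan2(E, N) = atan2(+0.01598, -0.01837) = 139.0° ≈ 139°.

139°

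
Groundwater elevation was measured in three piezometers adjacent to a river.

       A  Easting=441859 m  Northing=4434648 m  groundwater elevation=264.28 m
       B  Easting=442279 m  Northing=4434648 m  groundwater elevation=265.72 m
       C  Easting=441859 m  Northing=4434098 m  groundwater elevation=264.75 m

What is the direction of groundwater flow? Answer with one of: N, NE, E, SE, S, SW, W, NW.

W

∂h/∂x = (265.72 − 264.28) / (442279 − 441859) = +0.003429
∂h/∂y = (264.75 − 264.28) / (4434098 − 4434648) = -0.0008545
Flow = −∇h = (-0.003429 east, +0.0008545 north), which points west.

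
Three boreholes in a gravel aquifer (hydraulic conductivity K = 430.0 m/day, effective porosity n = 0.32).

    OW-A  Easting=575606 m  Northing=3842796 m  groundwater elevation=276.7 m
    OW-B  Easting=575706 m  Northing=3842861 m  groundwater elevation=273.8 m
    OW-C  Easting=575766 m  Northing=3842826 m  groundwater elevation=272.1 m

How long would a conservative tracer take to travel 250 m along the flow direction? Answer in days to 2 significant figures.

6.5 days

With h = a·x + b·y + c and OW-A as origin, the differences give:
  100·a + 65·b = -2.9
  160·a + 30·b = -4.6
Eliminate b (×30 and ×65, subtract): -7400·a = 212.00 → a = ∂h/∂x = -0.02865
Back-substitute: b = ∂h/∂y = -0.0005405.
|∇h| = √(-0.02865² + -0.0005405²) = 0.02866
Seepage velocity v = K·i/n = 430.0 × 0.02866 / 0.32 = 38.51 m/day.
t = 250 / 38.51 = 6.492 days.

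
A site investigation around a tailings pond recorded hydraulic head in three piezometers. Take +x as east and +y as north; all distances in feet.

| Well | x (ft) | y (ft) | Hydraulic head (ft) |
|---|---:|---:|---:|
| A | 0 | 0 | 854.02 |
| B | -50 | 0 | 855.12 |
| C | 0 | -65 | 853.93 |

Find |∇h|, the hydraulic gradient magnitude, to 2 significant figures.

0.022

∂h/∂x = (855.12 − 854.02) / (-50 − 0) = -0.02200
∂h/∂y = (853.93 − 854.02) / (-65 − 0) = +0.001385
|∇h| = √(-0.02200² + 0.001385²) = 0.02204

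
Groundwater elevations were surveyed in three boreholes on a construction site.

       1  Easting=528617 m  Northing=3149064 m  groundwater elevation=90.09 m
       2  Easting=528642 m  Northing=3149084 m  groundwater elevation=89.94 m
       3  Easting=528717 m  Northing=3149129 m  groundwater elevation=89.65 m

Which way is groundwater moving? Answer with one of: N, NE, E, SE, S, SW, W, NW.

Taking 1 as reference: 2−1 = (25, 20, -0.15); 3−1 = (100, 65, -0.44).
Solve a·Δx + b·Δy = Δh: det = 25·65 − 100·20 = -375.
∂h/∂x = [(-0.15)·65 − (-0.44)·20] / -375 = +0.002533
∂h/∂y = [25·(-0.44) − 100·(-0.15)] / -375 = -0.01067
Flow = −∇h = (-0.002533 east, +0.01067 north), which points north.

N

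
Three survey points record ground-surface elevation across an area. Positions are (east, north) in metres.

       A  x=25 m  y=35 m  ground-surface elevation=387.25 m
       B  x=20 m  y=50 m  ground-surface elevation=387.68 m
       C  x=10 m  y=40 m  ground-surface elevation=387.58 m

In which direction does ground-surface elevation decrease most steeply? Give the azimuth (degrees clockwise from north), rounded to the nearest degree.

With z = a·x + b·y + c and A as origin, the differences give:
  (-5)·a + 15·b = +0.43
  (-15)·a + 5·b = +0.33
Eliminate b (×5 and ×15, subtract): 200·a = -2.800 → a = ∂z/∂x = -0.01400
Back-substitute: b = ∂z/∂y = +0.02400.
Steepest decrease is along −∇f: components (+0.01400 E, -0.02400 N).
Azimuth = atan2(+0.01400, -0.02400) = 149.7° ≈ 150°.

150°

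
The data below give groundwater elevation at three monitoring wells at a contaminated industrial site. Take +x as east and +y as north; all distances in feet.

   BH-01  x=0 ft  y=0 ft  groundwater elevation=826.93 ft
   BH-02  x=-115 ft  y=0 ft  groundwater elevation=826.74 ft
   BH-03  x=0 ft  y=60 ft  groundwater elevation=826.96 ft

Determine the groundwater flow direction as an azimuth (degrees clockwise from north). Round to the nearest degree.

∂h/∂x = (826.74 − 826.93) / (-115 − 0) = +0.001652
∂h/∂y = (826.96 − 826.93) / (60 − 0) = +0.0005000
Flow direction (−∇h) has components (-0.001652 E, -0.0005000 N).
Azimuth = atan2(E, N) = atan2(-0.001652, -0.0005000) = 253.2° ≈ 253°.

253°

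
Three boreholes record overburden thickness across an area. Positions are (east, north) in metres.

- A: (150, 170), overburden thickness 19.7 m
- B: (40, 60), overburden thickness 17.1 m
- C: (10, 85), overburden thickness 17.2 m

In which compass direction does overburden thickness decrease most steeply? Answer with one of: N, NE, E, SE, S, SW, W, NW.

Taking A as reference: B−A = (-110, -110, -2.6); C−A = (-140, -85, -2.5).
Solve a·Δx + b·Δy = Δd: det = (-110)·(-85) − (-140)·(-110) = -6050.
∂d/∂x = [(-2.6)·(-85) − (-2.5)·(-110)] / -6050 = +0.008926
∂d/∂y = [(-110)·(-2.5) − (-140)·(-2.6)] / -6050 = +0.01471
Steepest decrease is along −∇f = (-0.008926 E, -0.01471 N) → southwest.

SW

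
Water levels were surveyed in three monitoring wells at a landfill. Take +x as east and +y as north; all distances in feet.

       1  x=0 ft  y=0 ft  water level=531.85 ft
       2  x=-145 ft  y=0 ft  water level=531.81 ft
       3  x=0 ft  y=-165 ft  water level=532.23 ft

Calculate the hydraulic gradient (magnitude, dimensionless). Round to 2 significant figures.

∂h/∂x = (531.81 − 531.85) / (-145 − 0) = +0.0002759
∂h/∂y = (532.23 − 531.85) / (-165 − 0) = -0.002303
|∇h| = √(0.0002759² + -0.002303²) = 0.002319

0.0023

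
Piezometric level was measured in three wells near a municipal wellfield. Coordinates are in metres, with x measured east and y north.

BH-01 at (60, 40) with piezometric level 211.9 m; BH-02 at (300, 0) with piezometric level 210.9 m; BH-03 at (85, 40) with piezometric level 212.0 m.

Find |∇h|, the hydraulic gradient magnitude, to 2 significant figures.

0.049

Three-point gradient (reference BH-01): Δ to BH-02 = (240, -40, -1.0), Δ to BH-03 = (25, 0, +0.1).
∂h/∂x = +0.004000, ∂h/∂y = +0.04900 (det = 1000).
|∇h| = √(0.004000² + 0.04900²) = 0.04916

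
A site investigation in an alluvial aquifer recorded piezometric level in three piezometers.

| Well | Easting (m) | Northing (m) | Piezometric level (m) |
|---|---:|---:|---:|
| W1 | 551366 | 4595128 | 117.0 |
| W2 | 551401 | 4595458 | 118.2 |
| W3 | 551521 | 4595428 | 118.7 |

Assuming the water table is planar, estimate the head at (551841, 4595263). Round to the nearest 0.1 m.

Differences from W1: to W2 (Δx, Δy, Δh) = (35, 330, +1.2); to W3 = (155, 300, +1.7).
Determinant of the coordinate differences = 35·300 − 155·330 = -40650.
∂h/∂x = [(+1.2)·300 − (+1.7)·330] / -40650 = +0.004945
∂h/∂y = [35·(+1.7) − 155·(+1.2)] / -40650 = +0.003112
h(551841, 4595263) = 117.0 + (+0.004945)·(475) + (+0.003112)·(135) = 117.0 +2.349 +0.420 = 119.769 m.

119.8 m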